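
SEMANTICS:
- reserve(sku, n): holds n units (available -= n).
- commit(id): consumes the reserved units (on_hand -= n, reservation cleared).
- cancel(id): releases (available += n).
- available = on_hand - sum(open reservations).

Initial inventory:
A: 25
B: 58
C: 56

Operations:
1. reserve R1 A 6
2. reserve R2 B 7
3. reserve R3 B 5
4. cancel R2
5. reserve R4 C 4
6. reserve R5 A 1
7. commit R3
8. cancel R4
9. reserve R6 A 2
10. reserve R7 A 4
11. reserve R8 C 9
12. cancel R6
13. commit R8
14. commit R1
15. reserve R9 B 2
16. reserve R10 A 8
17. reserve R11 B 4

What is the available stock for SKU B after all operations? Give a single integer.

Answer: 47

Derivation:
Step 1: reserve R1 A 6 -> on_hand[A=25 B=58 C=56] avail[A=19 B=58 C=56] open={R1}
Step 2: reserve R2 B 7 -> on_hand[A=25 B=58 C=56] avail[A=19 B=51 C=56] open={R1,R2}
Step 3: reserve R3 B 5 -> on_hand[A=25 B=58 C=56] avail[A=19 B=46 C=56] open={R1,R2,R3}
Step 4: cancel R2 -> on_hand[A=25 B=58 C=56] avail[A=19 B=53 C=56] open={R1,R3}
Step 5: reserve R4 C 4 -> on_hand[A=25 B=58 C=56] avail[A=19 B=53 C=52] open={R1,R3,R4}
Step 6: reserve R5 A 1 -> on_hand[A=25 B=58 C=56] avail[A=18 B=53 C=52] open={R1,R3,R4,R5}
Step 7: commit R3 -> on_hand[A=25 B=53 C=56] avail[A=18 B=53 C=52] open={R1,R4,R5}
Step 8: cancel R4 -> on_hand[A=25 B=53 C=56] avail[A=18 B=53 C=56] open={R1,R5}
Step 9: reserve R6 A 2 -> on_hand[A=25 B=53 C=56] avail[A=16 B=53 C=56] open={R1,R5,R6}
Step 10: reserve R7 A 4 -> on_hand[A=25 B=53 C=56] avail[A=12 B=53 C=56] open={R1,R5,R6,R7}
Step 11: reserve R8 C 9 -> on_hand[A=25 B=53 C=56] avail[A=12 B=53 C=47] open={R1,R5,R6,R7,R8}
Step 12: cancel R6 -> on_hand[A=25 B=53 C=56] avail[A=14 B=53 C=47] open={R1,R5,R7,R8}
Step 13: commit R8 -> on_hand[A=25 B=53 C=47] avail[A=14 B=53 C=47] open={R1,R5,R7}
Step 14: commit R1 -> on_hand[A=19 B=53 C=47] avail[A=14 B=53 C=47] open={R5,R7}
Step 15: reserve R9 B 2 -> on_hand[A=19 B=53 C=47] avail[A=14 B=51 C=47] open={R5,R7,R9}
Step 16: reserve R10 A 8 -> on_hand[A=19 B=53 C=47] avail[A=6 B=51 C=47] open={R10,R5,R7,R9}
Step 17: reserve R11 B 4 -> on_hand[A=19 B=53 C=47] avail[A=6 B=47 C=47] open={R10,R11,R5,R7,R9}
Final available[B] = 47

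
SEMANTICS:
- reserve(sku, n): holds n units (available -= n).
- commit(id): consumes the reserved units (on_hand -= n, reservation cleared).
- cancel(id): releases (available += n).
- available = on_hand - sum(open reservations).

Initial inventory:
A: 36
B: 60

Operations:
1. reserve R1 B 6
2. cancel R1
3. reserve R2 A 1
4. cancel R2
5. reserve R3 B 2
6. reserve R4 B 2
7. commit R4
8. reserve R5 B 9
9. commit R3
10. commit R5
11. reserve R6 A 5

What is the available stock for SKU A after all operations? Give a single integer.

Step 1: reserve R1 B 6 -> on_hand[A=36 B=60] avail[A=36 B=54] open={R1}
Step 2: cancel R1 -> on_hand[A=36 B=60] avail[A=36 B=60] open={}
Step 3: reserve R2 A 1 -> on_hand[A=36 B=60] avail[A=35 B=60] open={R2}
Step 4: cancel R2 -> on_hand[A=36 B=60] avail[A=36 B=60] open={}
Step 5: reserve R3 B 2 -> on_hand[A=36 B=60] avail[A=36 B=58] open={R3}
Step 6: reserve R4 B 2 -> on_hand[A=36 B=60] avail[A=36 B=56] open={R3,R4}
Step 7: commit R4 -> on_hand[A=36 B=58] avail[A=36 B=56] open={R3}
Step 8: reserve R5 B 9 -> on_hand[A=36 B=58] avail[A=36 B=47] open={R3,R5}
Step 9: commit R3 -> on_hand[A=36 B=56] avail[A=36 B=47] open={R5}
Step 10: commit R5 -> on_hand[A=36 B=47] avail[A=36 B=47] open={}
Step 11: reserve R6 A 5 -> on_hand[A=36 B=47] avail[A=31 B=47] open={R6}
Final available[A] = 31

Answer: 31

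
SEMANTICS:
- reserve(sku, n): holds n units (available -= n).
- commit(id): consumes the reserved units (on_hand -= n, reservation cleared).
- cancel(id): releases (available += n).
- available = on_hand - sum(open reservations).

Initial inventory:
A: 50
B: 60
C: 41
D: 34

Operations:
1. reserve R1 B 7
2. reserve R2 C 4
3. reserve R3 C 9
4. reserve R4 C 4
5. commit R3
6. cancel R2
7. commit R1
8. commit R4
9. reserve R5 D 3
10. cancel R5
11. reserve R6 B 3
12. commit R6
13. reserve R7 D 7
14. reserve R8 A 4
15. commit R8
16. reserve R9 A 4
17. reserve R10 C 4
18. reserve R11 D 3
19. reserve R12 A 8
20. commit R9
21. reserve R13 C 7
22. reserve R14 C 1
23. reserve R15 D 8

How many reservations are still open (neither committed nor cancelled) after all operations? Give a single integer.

Answer: 7

Derivation:
Step 1: reserve R1 B 7 -> on_hand[A=50 B=60 C=41 D=34] avail[A=50 B=53 C=41 D=34] open={R1}
Step 2: reserve R2 C 4 -> on_hand[A=50 B=60 C=41 D=34] avail[A=50 B=53 C=37 D=34] open={R1,R2}
Step 3: reserve R3 C 9 -> on_hand[A=50 B=60 C=41 D=34] avail[A=50 B=53 C=28 D=34] open={R1,R2,R3}
Step 4: reserve R4 C 4 -> on_hand[A=50 B=60 C=41 D=34] avail[A=50 B=53 C=24 D=34] open={R1,R2,R3,R4}
Step 5: commit R3 -> on_hand[A=50 B=60 C=32 D=34] avail[A=50 B=53 C=24 D=34] open={R1,R2,R4}
Step 6: cancel R2 -> on_hand[A=50 B=60 C=32 D=34] avail[A=50 B=53 C=28 D=34] open={R1,R4}
Step 7: commit R1 -> on_hand[A=50 B=53 C=32 D=34] avail[A=50 B=53 C=28 D=34] open={R4}
Step 8: commit R4 -> on_hand[A=50 B=53 C=28 D=34] avail[A=50 B=53 C=28 D=34] open={}
Step 9: reserve R5 D 3 -> on_hand[A=50 B=53 C=28 D=34] avail[A=50 B=53 C=28 D=31] open={R5}
Step 10: cancel R5 -> on_hand[A=50 B=53 C=28 D=34] avail[A=50 B=53 C=28 D=34] open={}
Step 11: reserve R6 B 3 -> on_hand[A=50 B=53 C=28 D=34] avail[A=50 B=50 C=28 D=34] open={R6}
Step 12: commit R6 -> on_hand[A=50 B=50 C=28 D=34] avail[A=50 B=50 C=28 D=34] open={}
Step 13: reserve R7 D 7 -> on_hand[A=50 B=50 C=28 D=34] avail[A=50 B=50 C=28 D=27] open={R7}
Step 14: reserve R8 A 4 -> on_hand[A=50 B=50 C=28 D=34] avail[A=46 B=50 C=28 D=27] open={R7,R8}
Step 15: commit R8 -> on_hand[A=46 B=50 C=28 D=34] avail[A=46 B=50 C=28 D=27] open={R7}
Step 16: reserve R9 A 4 -> on_hand[A=46 B=50 C=28 D=34] avail[A=42 B=50 C=28 D=27] open={R7,R9}
Step 17: reserve R10 C 4 -> on_hand[A=46 B=50 C=28 D=34] avail[A=42 B=50 C=24 D=27] open={R10,R7,R9}
Step 18: reserve R11 D 3 -> on_hand[A=46 B=50 C=28 D=34] avail[A=42 B=50 C=24 D=24] open={R10,R11,R7,R9}
Step 19: reserve R12 A 8 -> on_hand[A=46 B=50 C=28 D=34] avail[A=34 B=50 C=24 D=24] open={R10,R11,R12,R7,R9}
Step 20: commit R9 -> on_hand[A=42 B=50 C=28 D=34] avail[A=34 B=50 C=24 D=24] open={R10,R11,R12,R7}
Step 21: reserve R13 C 7 -> on_hand[A=42 B=50 C=28 D=34] avail[A=34 B=50 C=17 D=24] open={R10,R11,R12,R13,R7}
Step 22: reserve R14 C 1 -> on_hand[A=42 B=50 C=28 D=34] avail[A=34 B=50 C=16 D=24] open={R10,R11,R12,R13,R14,R7}
Step 23: reserve R15 D 8 -> on_hand[A=42 B=50 C=28 D=34] avail[A=34 B=50 C=16 D=16] open={R10,R11,R12,R13,R14,R15,R7}
Open reservations: ['R10', 'R11', 'R12', 'R13', 'R14', 'R15', 'R7'] -> 7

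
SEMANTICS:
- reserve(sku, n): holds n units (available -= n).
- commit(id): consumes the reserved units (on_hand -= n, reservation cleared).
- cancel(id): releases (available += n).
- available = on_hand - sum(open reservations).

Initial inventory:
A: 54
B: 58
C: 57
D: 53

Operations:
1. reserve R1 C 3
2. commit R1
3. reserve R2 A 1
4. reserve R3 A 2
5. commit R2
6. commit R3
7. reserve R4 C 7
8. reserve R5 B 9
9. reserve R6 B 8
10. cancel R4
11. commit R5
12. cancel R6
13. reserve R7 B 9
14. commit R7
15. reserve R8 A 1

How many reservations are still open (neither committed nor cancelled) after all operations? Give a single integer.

Step 1: reserve R1 C 3 -> on_hand[A=54 B=58 C=57 D=53] avail[A=54 B=58 C=54 D=53] open={R1}
Step 2: commit R1 -> on_hand[A=54 B=58 C=54 D=53] avail[A=54 B=58 C=54 D=53] open={}
Step 3: reserve R2 A 1 -> on_hand[A=54 B=58 C=54 D=53] avail[A=53 B=58 C=54 D=53] open={R2}
Step 4: reserve R3 A 2 -> on_hand[A=54 B=58 C=54 D=53] avail[A=51 B=58 C=54 D=53] open={R2,R3}
Step 5: commit R2 -> on_hand[A=53 B=58 C=54 D=53] avail[A=51 B=58 C=54 D=53] open={R3}
Step 6: commit R3 -> on_hand[A=51 B=58 C=54 D=53] avail[A=51 B=58 C=54 D=53] open={}
Step 7: reserve R4 C 7 -> on_hand[A=51 B=58 C=54 D=53] avail[A=51 B=58 C=47 D=53] open={R4}
Step 8: reserve R5 B 9 -> on_hand[A=51 B=58 C=54 D=53] avail[A=51 B=49 C=47 D=53] open={R4,R5}
Step 9: reserve R6 B 8 -> on_hand[A=51 B=58 C=54 D=53] avail[A=51 B=41 C=47 D=53] open={R4,R5,R6}
Step 10: cancel R4 -> on_hand[A=51 B=58 C=54 D=53] avail[A=51 B=41 C=54 D=53] open={R5,R6}
Step 11: commit R5 -> on_hand[A=51 B=49 C=54 D=53] avail[A=51 B=41 C=54 D=53] open={R6}
Step 12: cancel R6 -> on_hand[A=51 B=49 C=54 D=53] avail[A=51 B=49 C=54 D=53] open={}
Step 13: reserve R7 B 9 -> on_hand[A=51 B=49 C=54 D=53] avail[A=51 B=40 C=54 D=53] open={R7}
Step 14: commit R7 -> on_hand[A=51 B=40 C=54 D=53] avail[A=51 B=40 C=54 D=53] open={}
Step 15: reserve R8 A 1 -> on_hand[A=51 B=40 C=54 D=53] avail[A=50 B=40 C=54 D=53] open={R8}
Open reservations: ['R8'] -> 1

Answer: 1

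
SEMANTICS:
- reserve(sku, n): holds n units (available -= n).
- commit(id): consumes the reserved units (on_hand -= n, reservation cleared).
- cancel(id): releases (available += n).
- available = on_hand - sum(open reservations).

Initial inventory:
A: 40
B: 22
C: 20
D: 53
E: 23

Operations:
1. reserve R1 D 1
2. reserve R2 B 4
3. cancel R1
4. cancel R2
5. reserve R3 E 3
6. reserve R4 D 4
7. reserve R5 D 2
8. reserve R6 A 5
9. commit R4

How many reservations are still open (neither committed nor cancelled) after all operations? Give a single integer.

Answer: 3

Derivation:
Step 1: reserve R1 D 1 -> on_hand[A=40 B=22 C=20 D=53 E=23] avail[A=40 B=22 C=20 D=52 E=23] open={R1}
Step 2: reserve R2 B 4 -> on_hand[A=40 B=22 C=20 D=53 E=23] avail[A=40 B=18 C=20 D=52 E=23] open={R1,R2}
Step 3: cancel R1 -> on_hand[A=40 B=22 C=20 D=53 E=23] avail[A=40 B=18 C=20 D=53 E=23] open={R2}
Step 4: cancel R2 -> on_hand[A=40 B=22 C=20 D=53 E=23] avail[A=40 B=22 C=20 D=53 E=23] open={}
Step 5: reserve R3 E 3 -> on_hand[A=40 B=22 C=20 D=53 E=23] avail[A=40 B=22 C=20 D=53 E=20] open={R3}
Step 6: reserve R4 D 4 -> on_hand[A=40 B=22 C=20 D=53 E=23] avail[A=40 B=22 C=20 D=49 E=20] open={R3,R4}
Step 7: reserve R5 D 2 -> on_hand[A=40 B=22 C=20 D=53 E=23] avail[A=40 B=22 C=20 D=47 E=20] open={R3,R4,R5}
Step 8: reserve R6 A 5 -> on_hand[A=40 B=22 C=20 D=53 E=23] avail[A=35 B=22 C=20 D=47 E=20] open={R3,R4,R5,R6}
Step 9: commit R4 -> on_hand[A=40 B=22 C=20 D=49 E=23] avail[A=35 B=22 C=20 D=47 E=20] open={R3,R5,R6}
Open reservations: ['R3', 'R5', 'R6'] -> 3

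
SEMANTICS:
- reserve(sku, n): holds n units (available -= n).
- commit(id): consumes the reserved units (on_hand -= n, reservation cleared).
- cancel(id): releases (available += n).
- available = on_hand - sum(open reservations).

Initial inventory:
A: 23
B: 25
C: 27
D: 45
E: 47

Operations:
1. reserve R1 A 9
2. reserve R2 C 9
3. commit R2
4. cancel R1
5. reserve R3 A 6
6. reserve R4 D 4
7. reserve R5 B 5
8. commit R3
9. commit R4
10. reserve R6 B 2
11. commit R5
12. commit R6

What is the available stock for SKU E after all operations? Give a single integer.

Answer: 47

Derivation:
Step 1: reserve R1 A 9 -> on_hand[A=23 B=25 C=27 D=45 E=47] avail[A=14 B=25 C=27 D=45 E=47] open={R1}
Step 2: reserve R2 C 9 -> on_hand[A=23 B=25 C=27 D=45 E=47] avail[A=14 B=25 C=18 D=45 E=47] open={R1,R2}
Step 3: commit R2 -> on_hand[A=23 B=25 C=18 D=45 E=47] avail[A=14 B=25 C=18 D=45 E=47] open={R1}
Step 4: cancel R1 -> on_hand[A=23 B=25 C=18 D=45 E=47] avail[A=23 B=25 C=18 D=45 E=47] open={}
Step 5: reserve R3 A 6 -> on_hand[A=23 B=25 C=18 D=45 E=47] avail[A=17 B=25 C=18 D=45 E=47] open={R3}
Step 6: reserve R4 D 4 -> on_hand[A=23 B=25 C=18 D=45 E=47] avail[A=17 B=25 C=18 D=41 E=47] open={R3,R4}
Step 7: reserve R5 B 5 -> on_hand[A=23 B=25 C=18 D=45 E=47] avail[A=17 B=20 C=18 D=41 E=47] open={R3,R4,R5}
Step 8: commit R3 -> on_hand[A=17 B=25 C=18 D=45 E=47] avail[A=17 B=20 C=18 D=41 E=47] open={R4,R5}
Step 9: commit R4 -> on_hand[A=17 B=25 C=18 D=41 E=47] avail[A=17 B=20 C=18 D=41 E=47] open={R5}
Step 10: reserve R6 B 2 -> on_hand[A=17 B=25 C=18 D=41 E=47] avail[A=17 B=18 C=18 D=41 E=47] open={R5,R6}
Step 11: commit R5 -> on_hand[A=17 B=20 C=18 D=41 E=47] avail[A=17 B=18 C=18 D=41 E=47] open={R6}
Step 12: commit R6 -> on_hand[A=17 B=18 C=18 D=41 E=47] avail[A=17 B=18 C=18 D=41 E=47] open={}
Final available[E] = 47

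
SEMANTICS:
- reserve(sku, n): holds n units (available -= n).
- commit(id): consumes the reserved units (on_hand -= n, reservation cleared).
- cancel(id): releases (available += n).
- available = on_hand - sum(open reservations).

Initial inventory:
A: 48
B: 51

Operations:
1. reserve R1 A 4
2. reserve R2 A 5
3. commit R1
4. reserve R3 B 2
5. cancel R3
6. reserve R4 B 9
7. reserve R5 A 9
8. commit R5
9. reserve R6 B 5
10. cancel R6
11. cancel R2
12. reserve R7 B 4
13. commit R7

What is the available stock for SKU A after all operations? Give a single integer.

Answer: 35

Derivation:
Step 1: reserve R1 A 4 -> on_hand[A=48 B=51] avail[A=44 B=51] open={R1}
Step 2: reserve R2 A 5 -> on_hand[A=48 B=51] avail[A=39 B=51] open={R1,R2}
Step 3: commit R1 -> on_hand[A=44 B=51] avail[A=39 B=51] open={R2}
Step 4: reserve R3 B 2 -> on_hand[A=44 B=51] avail[A=39 B=49] open={R2,R3}
Step 5: cancel R3 -> on_hand[A=44 B=51] avail[A=39 B=51] open={R2}
Step 6: reserve R4 B 9 -> on_hand[A=44 B=51] avail[A=39 B=42] open={R2,R4}
Step 7: reserve R5 A 9 -> on_hand[A=44 B=51] avail[A=30 B=42] open={R2,R4,R5}
Step 8: commit R5 -> on_hand[A=35 B=51] avail[A=30 B=42] open={R2,R4}
Step 9: reserve R6 B 5 -> on_hand[A=35 B=51] avail[A=30 B=37] open={R2,R4,R6}
Step 10: cancel R6 -> on_hand[A=35 B=51] avail[A=30 B=42] open={R2,R4}
Step 11: cancel R2 -> on_hand[A=35 B=51] avail[A=35 B=42] open={R4}
Step 12: reserve R7 B 4 -> on_hand[A=35 B=51] avail[A=35 B=38] open={R4,R7}
Step 13: commit R7 -> on_hand[A=35 B=47] avail[A=35 B=38] open={R4}
Final available[A] = 35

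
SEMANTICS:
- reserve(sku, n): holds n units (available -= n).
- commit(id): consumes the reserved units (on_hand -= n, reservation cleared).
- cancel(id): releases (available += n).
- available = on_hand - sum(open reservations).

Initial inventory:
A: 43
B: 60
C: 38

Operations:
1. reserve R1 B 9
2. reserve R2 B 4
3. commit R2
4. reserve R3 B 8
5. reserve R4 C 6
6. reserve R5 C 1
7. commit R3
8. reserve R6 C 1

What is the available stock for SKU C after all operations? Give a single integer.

Answer: 30

Derivation:
Step 1: reserve R1 B 9 -> on_hand[A=43 B=60 C=38] avail[A=43 B=51 C=38] open={R1}
Step 2: reserve R2 B 4 -> on_hand[A=43 B=60 C=38] avail[A=43 B=47 C=38] open={R1,R2}
Step 3: commit R2 -> on_hand[A=43 B=56 C=38] avail[A=43 B=47 C=38] open={R1}
Step 4: reserve R3 B 8 -> on_hand[A=43 B=56 C=38] avail[A=43 B=39 C=38] open={R1,R3}
Step 5: reserve R4 C 6 -> on_hand[A=43 B=56 C=38] avail[A=43 B=39 C=32] open={R1,R3,R4}
Step 6: reserve R5 C 1 -> on_hand[A=43 B=56 C=38] avail[A=43 B=39 C=31] open={R1,R3,R4,R5}
Step 7: commit R3 -> on_hand[A=43 B=48 C=38] avail[A=43 B=39 C=31] open={R1,R4,R5}
Step 8: reserve R6 C 1 -> on_hand[A=43 B=48 C=38] avail[A=43 B=39 C=30] open={R1,R4,R5,R6}
Final available[C] = 30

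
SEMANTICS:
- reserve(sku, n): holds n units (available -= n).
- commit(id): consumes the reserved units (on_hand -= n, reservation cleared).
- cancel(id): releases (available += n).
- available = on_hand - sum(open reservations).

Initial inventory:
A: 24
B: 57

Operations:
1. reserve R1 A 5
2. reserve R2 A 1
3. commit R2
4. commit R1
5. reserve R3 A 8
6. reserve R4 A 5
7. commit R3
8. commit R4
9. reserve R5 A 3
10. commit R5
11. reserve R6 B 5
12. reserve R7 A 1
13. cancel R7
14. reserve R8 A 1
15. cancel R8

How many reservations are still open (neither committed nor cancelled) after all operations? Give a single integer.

Step 1: reserve R1 A 5 -> on_hand[A=24 B=57] avail[A=19 B=57] open={R1}
Step 2: reserve R2 A 1 -> on_hand[A=24 B=57] avail[A=18 B=57] open={R1,R2}
Step 3: commit R2 -> on_hand[A=23 B=57] avail[A=18 B=57] open={R1}
Step 4: commit R1 -> on_hand[A=18 B=57] avail[A=18 B=57] open={}
Step 5: reserve R3 A 8 -> on_hand[A=18 B=57] avail[A=10 B=57] open={R3}
Step 6: reserve R4 A 5 -> on_hand[A=18 B=57] avail[A=5 B=57] open={R3,R4}
Step 7: commit R3 -> on_hand[A=10 B=57] avail[A=5 B=57] open={R4}
Step 8: commit R4 -> on_hand[A=5 B=57] avail[A=5 B=57] open={}
Step 9: reserve R5 A 3 -> on_hand[A=5 B=57] avail[A=2 B=57] open={R5}
Step 10: commit R5 -> on_hand[A=2 B=57] avail[A=2 B=57] open={}
Step 11: reserve R6 B 5 -> on_hand[A=2 B=57] avail[A=2 B=52] open={R6}
Step 12: reserve R7 A 1 -> on_hand[A=2 B=57] avail[A=1 B=52] open={R6,R7}
Step 13: cancel R7 -> on_hand[A=2 B=57] avail[A=2 B=52] open={R6}
Step 14: reserve R8 A 1 -> on_hand[A=2 B=57] avail[A=1 B=52] open={R6,R8}
Step 15: cancel R8 -> on_hand[A=2 B=57] avail[A=2 B=52] open={R6}
Open reservations: ['R6'] -> 1

Answer: 1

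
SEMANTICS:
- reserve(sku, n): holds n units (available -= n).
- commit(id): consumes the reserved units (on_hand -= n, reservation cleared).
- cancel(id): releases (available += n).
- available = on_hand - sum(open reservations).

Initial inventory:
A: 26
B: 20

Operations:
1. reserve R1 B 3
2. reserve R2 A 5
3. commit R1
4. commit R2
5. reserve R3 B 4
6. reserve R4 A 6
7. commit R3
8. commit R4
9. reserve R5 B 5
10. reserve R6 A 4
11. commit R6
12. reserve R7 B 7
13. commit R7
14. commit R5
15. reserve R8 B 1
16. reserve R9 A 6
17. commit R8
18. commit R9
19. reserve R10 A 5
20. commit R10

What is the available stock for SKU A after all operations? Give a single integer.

Answer: 0

Derivation:
Step 1: reserve R1 B 3 -> on_hand[A=26 B=20] avail[A=26 B=17] open={R1}
Step 2: reserve R2 A 5 -> on_hand[A=26 B=20] avail[A=21 B=17] open={R1,R2}
Step 3: commit R1 -> on_hand[A=26 B=17] avail[A=21 B=17] open={R2}
Step 4: commit R2 -> on_hand[A=21 B=17] avail[A=21 B=17] open={}
Step 5: reserve R3 B 4 -> on_hand[A=21 B=17] avail[A=21 B=13] open={R3}
Step 6: reserve R4 A 6 -> on_hand[A=21 B=17] avail[A=15 B=13] open={R3,R4}
Step 7: commit R3 -> on_hand[A=21 B=13] avail[A=15 B=13] open={R4}
Step 8: commit R4 -> on_hand[A=15 B=13] avail[A=15 B=13] open={}
Step 9: reserve R5 B 5 -> on_hand[A=15 B=13] avail[A=15 B=8] open={R5}
Step 10: reserve R6 A 4 -> on_hand[A=15 B=13] avail[A=11 B=8] open={R5,R6}
Step 11: commit R6 -> on_hand[A=11 B=13] avail[A=11 B=8] open={R5}
Step 12: reserve R7 B 7 -> on_hand[A=11 B=13] avail[A=11 B=1] open={R5,R7}
Step 13: commit R7 -> on_hand[A=11 B=6] avail[A=11 B=1] open={R5}
Step 14: commit R5 -> on_hand[A=11 B=1] avail[A=11 B=1] open={}
Step 15: reserve R8 B 1 -> on_hand[A=11 B=1] avail[A=11 B=0] open={R8}
Step 16: reserve R9 A 6 -> on_hand[A=11 B=1] avail[A=5 B=0] open={R8,R9}
Step 17: commit R8 -> on_hand[A=11 B=0] avail[A=5 B=0] open={R9}
Step 18: commit R9 -> on_hand[A=5 B=0] avail[A=5 B=0] open={}
Step 19: reserve R10 A 5 -> on_hand[A=5 B=0] avail[A=0 B=0] open={R10}
Step 20: commit R10 -> on_hand[A=0 B=0] avail[A=0 B=0] open={}
Final available[A] = 0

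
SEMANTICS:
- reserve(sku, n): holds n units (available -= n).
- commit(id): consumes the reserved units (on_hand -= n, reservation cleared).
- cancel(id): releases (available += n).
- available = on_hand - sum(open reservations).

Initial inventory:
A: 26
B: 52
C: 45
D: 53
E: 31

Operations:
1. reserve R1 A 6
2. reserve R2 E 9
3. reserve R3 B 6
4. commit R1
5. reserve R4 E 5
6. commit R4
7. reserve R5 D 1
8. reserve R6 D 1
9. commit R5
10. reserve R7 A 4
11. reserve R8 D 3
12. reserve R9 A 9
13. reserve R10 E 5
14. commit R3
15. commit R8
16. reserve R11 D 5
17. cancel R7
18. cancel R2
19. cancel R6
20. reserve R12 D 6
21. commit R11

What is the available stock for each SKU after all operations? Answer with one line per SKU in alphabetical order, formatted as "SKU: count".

Step 1: reserve R1 A 6 -> on_hand[A=26 B=52 C=45 D=53 E=31] avail[A=20 B=52 C=45 D=53 E=31] open={R1}
Step 2: reserve R2 E 9 -> on_hand[A=26 B=52 C=45 D=53 E=31] avail[A=20 B=52 C=45 D=53 E=22] open={R1,R2}
Step 3: reserve R3 B 6 -> on_hand[A=26 B=52 C=45 D=53 E=31] avail[A=20 B=46 C=45 D=53 E=22] open={R1,R2,R3}
Step 4: commit R1 -> on_hand[A=20 B=52 C=45 D=53 E=31] avail[A=20 B=46 C=45 D=53 E=22] open={R2,R3}
Step 5: reserve R4 E 5 -> on_hand[A=20 B=52 C=45 D=53 E=31] avail[A=20 B=46 C=45 D=53 E=17] open={R2,R3,R4}
Step 6: commit R4 -> on_hand[A=20 B=52 C=45 D=53 E=26] avail[A=20 B=46 C=45 D=53 E=17] open={R2,R3}
Step 7: reserve R5 D 1 -> on_hand[A=20 B=52 C=45 D=53 E=26] avail[A=20 B=46 C=45 D=52 E=17] open={R2,R3,R5}
Step 8: reserve R6 D 1 -> on_hand[A=20 B=52 C=45 D=53 E=26] avail[A=20 B=46 C=45 D=51 E=17] open={R2,R3,R5,R6}
Step 9: commit R5 -> on_hand[A=20 B=52 C=45 D=52 E=26] avail[A=20 B=46 C=45 D=51 E=17] open={R2,R3,R6}
Step 10: reserve R7 A 4 -> on_hand[A=20 B=52 C=45 D=52 E=26] avail[A=16 B=46 C=45 D=51 E=17] open={R2,R3,R6,R7}
Step 11: reserve R8 D 3 -> on_hand[A=20 B=52 C=45 D=52 E=26] avail[A=16 B=46 C=45 D=48 E=17] open={R2,R3,R6,R7,R8}
Step 12: reserve R9 A 9 -> on_hand[A=20 B=52 C=45 D=52 E=26] avail[A=7 B=46 C=45 D=48 E=17] open={R2,R3,R6,R7,R8,R9}
Step 13: reserve R10 E 5 -> on_hand[A=20 B=52 C=45 D=52 E=26] avail[A=7 B=46 C=45 D=48 E=12] open={R10,R2,R3,R6,R7,R8,R9}
Step 14: commit R3 -> on_hand[A=20 B=46 C=45 D=52 E=26] avail[A=7 B=46 C=45 D=48 E=12] open={R10,R2,R6,R7,R8,R9}
Step 15: commit R8 -> on_hand[A=20 B=46 C=45 D=49 E=26] avail[A=7 B=46 C=45 D=48 E=12] open={R10,R2,R6,R7,R9}
Step 16: reserve R11 D 5 -> on_hand[A=20 B=46 C=45 D=49 E=26] avail[A=7 B=46 C=45 D=43 E=12] open={R10,R11,R2,R6,R7,R9}
Step 17: cancel R7 -> on_hand[A=20 B=46 C=45 D=49 E=26] avail[A=11 B=46 C=45 D=43 E=12] open={R10,R11,R2,R6,R9}
Step 18: cancel R2 -> on_hand[A=20 B=46 C=45 D=49 E=26] avail[A=11 B=46 C=45 D=43 E=21] open={R10,R11,R6,R9}
Step 19: cancel R6 -> on_hand[A=20 B=46 C=45 D=49 E=26] avail[A=11 B=46 C=45 D=44 E=21] open={R10,R11,R9}
Step 20: reserve R12 D 6 -> on_hand[A=20 B=46 C=45 D=49 E=26] avail[A=11 B=46 C=45 D=38 E=21] open={R10,R11,R12,R9}
Step 21: commit R11 -> on_hand[A=20 B=46 C=45 D=44 E=26] avail[A=11 B=46 C=45 D=38 E=21] open={R10,R12,R9}

Answer: A: 11
B: 46
C: 45
D: 38
E: 21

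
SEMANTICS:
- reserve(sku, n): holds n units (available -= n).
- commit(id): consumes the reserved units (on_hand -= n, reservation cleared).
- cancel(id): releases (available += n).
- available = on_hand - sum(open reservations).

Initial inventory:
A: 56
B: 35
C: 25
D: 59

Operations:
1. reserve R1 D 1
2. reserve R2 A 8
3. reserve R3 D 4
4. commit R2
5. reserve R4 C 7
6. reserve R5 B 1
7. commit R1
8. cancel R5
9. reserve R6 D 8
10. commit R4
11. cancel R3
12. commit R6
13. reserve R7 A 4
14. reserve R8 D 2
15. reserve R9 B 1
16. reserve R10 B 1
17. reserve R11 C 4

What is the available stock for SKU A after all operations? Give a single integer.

Answer: 44

Derivation:
Step 1: reserve R1 D 1 -> on_hand[A=56 B=35 C=25 D=59] avail[A=56 B=35 C=25 D=58] open={R1}
Step 2: reserve R2 A 8 -> on_hand[A=56 B=35 C=25 D=59] avail[A=48 B=35 C=25 D=58] open={R1,R2}
Step 3: reserve R3 D 4 -> on_hand[A=56 B=35 C=25 D=59] avail[A=48 B=35 C=25 D=54] open={R1,R2,R3}
Step 4: commit R2 -> on_hand[A=48 B=35 C=25 D=59] avail[A=48 B=35 C=25 D=54] open={R1,R3}
Step 5: reserve R4 C 7 -> on_hand[A=48 B=35 C=25 D=59] avail[A=48 B=35 C=18 D=54] open={R1,R3,R4}
Step 6: reserve R5 B 1 -> on_hand[A=48 B=35 C=25 D=59] avail[A=48 B=34 C=18 D=54] open={R1,R3,R4,R5}
Step 7: commit R1 -> on_hand[A=48 B=35 C=25 D=58] avail[A=48 B=34 C=18 D=54] open={R3,R4,R5}
Step 8: cancel R5 -> on_hand[A=48 B=35 C=25 D=58] avail[A=48 B=35 C=18 D=54] open={R3,R4}
Step 9: reserve R6 D 8 -> on_hand[A=48 B=35 C=25 D=58] avail[A=48 B=35 C=18 D=46] open={R3,R4,R6}
Step 10: commit R4 -> on_hand[A=48 B=35 C=18 D=58] avail[A=48 B=35 C=18 D=46] open={R3,R6}
Step 11: cancel R3 -> on_hand[A=48 B=35 C=18 D=58] avail[A=48 B=35 C=18 D=50] open={R6}
Step 12: commit R6 -> on_hand[A=48 B=35 C=18 D=50] avail[A=48 B=35 C=18 D=50] open={}
Step 13: reserve R7 A 4 -> on_hand[A=48 B=35 C=18 D=50] avail[A=44 B=35 C=18 D=50] open={R7}
Step 14: reserve R8 D 2 -> on_hand[A=48 B=35 C=18 D=50] avail[A=44 B=35 C=18 D=48] open={R7,R8}
Step 15: reserve R9 B 1 -> on_hand[A=48 B=35 C=18 D=50] avail[A=44 B=34 C=18 D=48] open={R7,R8,R9}
Step 16: reserve R10 B 1 -> on_hand[A=48 B=35 C=18 D=50] avail[A=44 B=33 C=18 D=48] open={R10,R7,R8,R9}
Step 17: reserve R11 C 4 -> on_hand[A=48 B=35 C=18 D=50] avail[A=44 B=33 C=14 D=48] open={R10,R11,R7,R8,R9}
Final available[A] = 44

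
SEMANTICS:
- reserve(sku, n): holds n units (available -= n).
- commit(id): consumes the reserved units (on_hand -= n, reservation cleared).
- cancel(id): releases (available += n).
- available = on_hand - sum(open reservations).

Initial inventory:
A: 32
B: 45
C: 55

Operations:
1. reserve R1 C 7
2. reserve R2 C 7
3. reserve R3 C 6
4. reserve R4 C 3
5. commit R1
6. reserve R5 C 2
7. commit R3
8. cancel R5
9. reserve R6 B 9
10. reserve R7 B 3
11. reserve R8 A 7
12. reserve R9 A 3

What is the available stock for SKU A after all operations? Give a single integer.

Answer: 22

Derivation:
Step 1: reserve R1 C 7 -> on_hand[A=32 B=45 C=55] avail[A=32 B=45 C=48] open={R1}
Step 2: reserve R2 C 7 -> on_hand[A=32 B=45 C=55] avail[A=32 B=45 C=41] open={R1,R2}
Step 3: reserve R3 C 6 -> on_hand[A=32 B=45 C=55] avail[A=32 B=45 C=35] open={R1,R2,R3}
Step 4: reserve R4 C 3 -> on_hand[A=32 B=45 C=55] avail[A=32 B=45 C=32] open={R1,R2,R3,R4}
Step 5: commit R1 -> on_hand[A=32 B=45 C=48] avail[A=32 B=45 C=32] open={R2,R3,R4}
Step 6: reserve R5 C 2 -> on_hand[A=32 B=45 C=48] avail[A=32 B=45 C=30] open={R2,R3,R4,R5}
Step 7: commit R3 -> on_hand[A=32 B=45 C=42] avail[A=32 B=45 C=30] open={R2,R4,R5}
Step 8: cancel R5 -> on_hand[A=32 B=45 C=42] avail[A=32 B=45 C=32] open={R2,R4}
Step 9: reserve R6 B 9 -> on_hand[A=32 B=45 C=42] avail[A=32 B=36 C=32] open={R2,R4,R6}
Step 10: reserve R7 B 3 -> on_hand[A=32 B=45 C=42] avail[A=32 B=33 C=32] open={R2,R4,R6,R7}
Step 11: reserve R8 A 7 -> on_hand[A=32 B=45 C=42] avail[A=25 B=33 C=32] open={R2,R4,R6,R7,R8}
Step 12: reserve R9 A 3 -> on_hand[A=32 B=45 C=42] avail[A=22 B=33 C=32] open={R2,R4,R6,R7,R8,R9}
Final available[A] = 22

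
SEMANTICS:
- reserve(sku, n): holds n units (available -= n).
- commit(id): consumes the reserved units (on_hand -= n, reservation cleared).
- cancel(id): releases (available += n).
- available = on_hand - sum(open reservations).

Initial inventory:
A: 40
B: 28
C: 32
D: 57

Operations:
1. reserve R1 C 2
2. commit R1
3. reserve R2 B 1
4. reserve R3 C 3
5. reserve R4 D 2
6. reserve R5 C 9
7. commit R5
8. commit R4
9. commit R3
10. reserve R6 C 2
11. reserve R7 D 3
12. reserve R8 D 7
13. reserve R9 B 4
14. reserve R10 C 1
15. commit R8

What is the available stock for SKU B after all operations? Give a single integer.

Step 1: reserve R1 C 2 -> on_hand[A=40 B=28 C=32 D=57] avail[A=40 B=28 C=30 D=57] open={R1}
Step 2: commit R1 -> on_hand[A=40 B=28 C=30 D=57] avail[A=40 B=28 C=30 D=57] open={}
Step 3: reserve R2 B 1 -> on_hand[A=40 B=28 C=30 D=57] avail[A=40 B=27 C=30 D=57] open={R2}
Step 4: reserve R3 C 3 -> on_hand[A=40 B=28 C=30 D=57] avail[A=40 B=27 C=27 D=57] open={R2,R3}
Step 5: reserve R4 D 2 -> on_hand[A=40 B=28 C=30 D=57] avail[A=40 B=27 C=27 D=55] open={R2,R3,R4}
Step 6: reserve R5 C 9 -> on_hand[A=40 B=28 C=30 D=57] avail[A=40 B=27 C=18 D=55] open={R2,R3,R4,R5}
Step 7: commit R5 -> on_hand[A=40 B=28 C=21 D=57] avail[A=40 B=27 C=18 D=55] open={R2,R3,R4}
Step 8: commit R4 -> on_hand[A=40 B=28 C=21 D=55] avail[A=40 B=27 C=18 D=55] open={R2,R3}
Step 9: commit R3 -> on_hand[A=40 B=28 C=18 D=55] avail[A=40 B=27 C=18 D=55] open={R2}
Step 10: reserve R6 C 2 -> on_hand[A=40 B=28 C=18 D=55] avail[A=40 B=27 C=16 D=55] open={R2,R6}
Step 11: reserve R7 D 3 -> on_hand[A=40 B=28 C=18 D=55] avail[A=40 B=27 C=16 D=52] open={R2,R6,R7}
Step 12: reserve R8 D 7 -> on_hand[A=40 B=28 C=18 D=55] avail[A=40 B=27 C=16 D=45] open={R2,R6,R7,R8}
Step 13: reserve R9 B 4 -> on_hand[A=40 B=28 C=18 D=55] avail[A=40 B=23 C=16 D=45] open={R2,R6,R7,R8,R9}
Step 14: reserve R10 C 1 -> on_hand[A=40 B=28 C=18 D=55] avail[A=40 B=23 C=15 D=45] open={R10,R2,R6,R7,R8,R9}
Step 15: commit R8 -> on_hand[A=40 B=28 C=18 D=48] avail[A=40 B=23 C=15 D=45] open={R10,R2,R6,R7,R9}
Final available[B] = 23

Answer: 23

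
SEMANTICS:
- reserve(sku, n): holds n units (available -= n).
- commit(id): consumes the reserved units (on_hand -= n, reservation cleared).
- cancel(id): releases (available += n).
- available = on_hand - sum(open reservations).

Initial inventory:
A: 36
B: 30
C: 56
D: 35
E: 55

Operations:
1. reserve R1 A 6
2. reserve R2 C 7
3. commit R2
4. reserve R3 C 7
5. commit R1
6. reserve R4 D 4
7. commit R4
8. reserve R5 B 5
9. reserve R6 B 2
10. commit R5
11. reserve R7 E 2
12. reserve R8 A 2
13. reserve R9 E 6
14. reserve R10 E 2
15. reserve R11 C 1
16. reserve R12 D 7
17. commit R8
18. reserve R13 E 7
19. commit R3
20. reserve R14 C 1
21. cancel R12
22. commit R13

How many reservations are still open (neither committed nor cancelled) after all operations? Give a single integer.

Answer: 6

Derivation:
Step 1: reserve R1 A 6 -> on_hand[A=36 B=30 C=56 D=35 E=55] avail[A=30 B=30 C=56 D=35 E=55] open={R1}
Step 2: reserve R2 C 7 -> on_hand[A=36 B=30 C=56 D=35 E=55] avail[A=30 B=30 C=49 D=35 E=55] open={R1,R2}
Step 3: commit R2 -> on_hand[A=36 B=30 C=49 D=35 E=55] avail[A=30 B=30 C=49 D=35 E=55] open={R1}
Step 4: reserve R3 C 7 -> on_hand[A=36 B=30 C=49 D=35 E=55] avail[A=30 B=30 C=42 D=35 E=55] open={R1,R3}
Step 5: commit R1 -> on_hand[A=30 B=30 C=49 D=35 E=55] avail[A=30 B=30 C=42 D=35 E=55] open={R3}
Step 6: reserve R4 D 4 -> on_hand[A=30 B=30 C=49 D=35 E=55] avail[A=30 B=30 C=42 D=31 E=55] open={R3,R4}
Step 7: commit R4 -> on_hand[A=30 B=30 C=49 D=31 E=55] avail[A=30 B=30 C=42 D=31 E=55] open={R3}
Step 8: reserve R5 B 5 -> on_hand[A=30 B=30 C=49 D=31 E=55] avail[A=30 B=25 C=42 D=31 E=55] open={R3,R5}
Step 9: reserve R6 B 2 -> on_hand[A=30 B=30 C=49 D=31 E=55] avail[A=30 B=23 C=42 D=31 E=55] open={R3,R5,R6}
Step 10: commit R5 -> on_hand[A=30 B=25 C=49 D=31 E=55] avail[A=30 B=23 C=42 D=31 E=55] open={R3,R6}
Step 11: reserve R7 E 2 -> on_hand[A=30 B=25 C=49 D=31 E=55] avail[A=30 B=23 C=42 D=31 E=53] open={R3,R6,R7}
Step 12: reserve R8 A 2 -> on_hand[A=30 B=25 C=49 D=31 E=55] avail[A=28 B=23 C=42 D=31 E=53] open={R3,R6,R7,R8}
Step 13: reserve R9 E 6 -> on_hand[A=30 B=25 C=49 D=31 E=55] avail[A=28 B=23 C=42 D=31 E=47] open={R3,R6,R7,R8,R9}
Step 14: reserve R10 E 2 -> on_hand[A=30 B=25 C=49 D=31 E=55] avail[A=28 B=23 C=42 D=31 E=45] open={R10,R3,R6,R7,R8,R9}
Step 15: reserve R11 C 1 -> on_hand[A=30 B=25 C=49 D=31 E=55] avail[A=28 B=23 C=41 D=31 E=45] open={R10,R11,R3,R6,R7,R8,R9}
Step 16: reserve R12 D 7 -> on_hand[A=30 B=25 C=49 D=31 E=55] avail[A=28 B=23 C=41 D=24 E=45] open={R10,R11,R12,R3,R6,R7,R8,R9}
Step 17: commit R8 -> on_hand[A=28 B=25 C=49 D=31 E=55] avail[A=28 B=23 C=41 D=24 E=45] open={R10,R11,R12,R3,R6,R7,R9}
Step 18: reserve R13 E 7 -> on_hand[A=28 B=25 C=49 D=31 E=55] avail[A=28 B=23 C=41 D=24 E=38] open={R10,R11,R12,R13,R3,R6,R7,R9}
Step 19: commit R3 -> on_hand[A=28 B=25 C=42 D=31 E=55] avail[A=28 B=23 C=41 D=24 E=38] open={R10,R11,R12,R13,R6,R7,R9}
Step 20: reserve R14 C 1 -> on_hand[A=28 B=25 C=42 D=31 E=55] avail[A=28 B=23 C=40 D=24 E=38] open={R10,R11,R12,R13,R14,R6,R7,R9}
Step 21: cancel R12 -> on_hand[A=28 B=25 C=42 D=31 E=55] avail[A=28 B=23 C=40 D=31 E=38] open={R10,R11,R13,R14,R6,R7,R9}
Step 22: commit R13 -> on_hand[A=28 B=25 C=42 D=31 E=48] avail[A=28 B=23 C=40 D=31 E=38] open={R10,R11,R14,R6,R7,R9}
Open reservations: ['R10', 'R11', 'R14', 'R6', 'R7', 'R9'] -> 6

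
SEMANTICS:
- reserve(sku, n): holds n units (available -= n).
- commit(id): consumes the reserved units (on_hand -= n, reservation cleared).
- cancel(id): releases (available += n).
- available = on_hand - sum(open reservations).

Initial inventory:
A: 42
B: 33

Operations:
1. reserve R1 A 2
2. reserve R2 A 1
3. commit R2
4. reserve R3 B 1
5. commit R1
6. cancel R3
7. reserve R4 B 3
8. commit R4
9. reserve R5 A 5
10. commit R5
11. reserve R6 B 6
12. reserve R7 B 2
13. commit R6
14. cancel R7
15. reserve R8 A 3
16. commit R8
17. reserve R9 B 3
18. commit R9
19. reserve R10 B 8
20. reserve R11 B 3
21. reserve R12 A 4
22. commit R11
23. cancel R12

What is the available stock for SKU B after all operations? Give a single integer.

Answer: 10

Derivation:
Step 1: reserve R1 A 2 -> on_hand[A=42 B=33] avail[A=40 B=33] open={R1}
Step 2: reserve R2 A 1 -> on_hand[A=42 B=33] avail[A=39 B=33] open={R1,R2}
Step 3: commit R2 -> on_hand[A=41 B=33] avail[A=39 B=33] open={R1}
Step 4: reserve R3 B 1 -> on_hand[A=41 B=33] avail[A=39 B=32] open={R1,R3}
Step 5: commit R1 -> on_hand[A=39 B=33] avail[A=39 B=32] open={R3}
Step 6: cancel R3 -> on_hand[A=39 B=33] avail[A=39 B=33] open={}
Step 7: reserve R4 B 3 -> on_hand[A=39 B=33] avail[A=39 B=30] open={R4}
Step 8: commit R4 -> on_hand[A=39 B=30] avail[A=39 B=30] open={}
Step 9: reserve R5 A 5 -> on_hand[A=39 B=30] avail[A=34 B=30] open={R5}
Step 10: commit R5 -> on_hand[A=34 B=30] avail[A=34 B=30] open={}
Step 11: reserve R6 B 6 -> on_hand[A=34 B=30] avail[A=34 B=24] open={R6}
Step 12: reserve R7 B 2 -> on_hand[A=34 B=30] avail[A=34 B=22] open={R6,R7}
Step 13: commit R6 -> on_hand[A=34 B=24] avail[A=34 B=22] open={R7}
Step 14: cancel R7 -> on_hand[A=34 B=24] avail[A=34 B=24] open={}
Step 15: reserve R8 A 3 -> on_hand[A=34 B=24] avail[A=31 B=24] open={R8}
Step 16: commit R8 -> on_hand[A=31 B=24] avail[A=31 B=24] open={}
Step 17: reserve R9 B 3 -> on_hand[A=31 B=24] avail[A=31 B=21] open={R9}
Step 18: commit R9 -> on_hand[A=31 B=21] avail[A=31 B=21] open={}
Step 19: reserve R10 B 8 -> on_hand[A=31 B=21] avail[A=31 B=13] open={R10}
Step 20: reserve R11 B 3 -> on_hand[A=31 B=21] avail[A=31 B=10] open={R10,R11}
Step 21: reserve R12 A 4 -> on_hand[A=31 B=21] avail[A=27 B=10] open={R10,R11,R12}
Step 22: commit R11 -> on_hand[A=31 B=18] avail[A=27 B=10] open={R10,R12}
Step 23: cancel R12 -> on_hand[A=31 B=18] avail[A=31 B=10] open={R10}
Final available[B] = 10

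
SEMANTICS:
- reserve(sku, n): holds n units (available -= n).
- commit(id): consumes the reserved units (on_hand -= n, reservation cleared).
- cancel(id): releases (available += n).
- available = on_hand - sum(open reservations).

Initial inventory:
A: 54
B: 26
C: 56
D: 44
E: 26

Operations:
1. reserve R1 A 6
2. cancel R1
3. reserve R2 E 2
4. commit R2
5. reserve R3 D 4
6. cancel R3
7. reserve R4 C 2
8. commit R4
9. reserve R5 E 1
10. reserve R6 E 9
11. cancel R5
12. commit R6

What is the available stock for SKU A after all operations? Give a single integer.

Answer: 54

Derivation:
Step 1: reserve R1 A 6 -> on_hand[A=54 B=26 C=56 D=44 E=26] avail[A=48 B=26 C=56 D=44 E=26] open={R1}
Step 2: cancel R1 -> on_hand[A=54 B=26 C=56 D=44 E=26] avail[A=54 B=26 C=56 D=44 E=26] open={}
Step 3: reserve R2 E 2 -> on_hand[A=54 B=26 C=56 D=44 E=26] avail[A=54 B=26 C=56 D=44 E=24] open={R2}
Step 4: commit R2 -> on_hand[A=54 B=26 C=56 D=44 E=24] avail[A=54 B=26 C=56 D=44 E=24] open={}
Step 5: reserve R3 D 4 -> on_hand[A=54 B=26 C=56 D=44 E=24] avail[A=54 B=26 C=56 D=40 E=24] open={R3}
Step 6: cancel R3 -> on_hand[A=54 B=26 C=56 D=44 E=24] avail[A=54 B=26 C=56 D=44 E=24] open={}
Step 7: reserve R4 C 2 -> on_hand[A=54 B=26 C=56 D=44 E=24] avail[A=54 B=26 C=54 D=44 E=24] open={R4}
Step 8: commit R4 -> on_hand[A=54 B=26 C=54 D=44 E=24] avail[A=54 B=26 C=54 D=44 E=24] open={}
Step 9: reserve R5 E 1 -> on_hand[A=54 B=26 C=54 D=44 E=24] avail[A=54 B=26 C=54 D=44 E=23] open={R5}
Step 10: reserve R6 E 9 -> on_hand[A=54 B=26 C=54 D=44 E=24] avail[A=54 B=26 C=54 D=44 E=14] open={R5,R6}
Step 11: cancel R5 -> on_hand[A=54 B=26 C=54 D=44 E=24] avail[A=54 B=26 C=54 D=44 E=15] open={R6}
Step 12: commit R6 -> on_hand[A=54 B=26 C=54 D=44 E=15] avail[A=54 B=26 C=54 D=44 E=15] open={}
Final available[A] = 54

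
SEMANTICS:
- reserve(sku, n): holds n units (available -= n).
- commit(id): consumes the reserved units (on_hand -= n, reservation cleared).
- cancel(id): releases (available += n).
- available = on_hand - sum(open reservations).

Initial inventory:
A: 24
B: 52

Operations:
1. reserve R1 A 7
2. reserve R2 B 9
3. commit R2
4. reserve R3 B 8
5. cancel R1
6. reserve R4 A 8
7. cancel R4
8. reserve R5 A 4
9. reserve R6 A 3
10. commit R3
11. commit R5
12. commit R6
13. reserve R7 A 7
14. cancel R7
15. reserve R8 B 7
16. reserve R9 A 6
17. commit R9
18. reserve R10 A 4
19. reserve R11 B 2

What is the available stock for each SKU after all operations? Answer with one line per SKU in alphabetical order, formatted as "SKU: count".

Step 1: reserve R1 A 7 -> on_hand[A=24 B=52] avail[A=17 B=52] open={R1}
Step 2: reserve R2 B 9 -> on_hand[A=24 B=52] avail[A=17 B=43] open={R1,R2}
Step 3: commit R2 -> on_hand[A=24 B=43] avail[A=17 B=43] open={R1}
Step 4: reserve R3 B 8 -> on_hand[A=24 B=43] avail[A=17 B=35] open={R1,R3}
Step 5: cancel R1 -> on_hand[A=24 B=43] avail[A=24 B=35] open={R3}
Step 6: reserve R4 A 8 -> on_hand[A=24 B=43] avail[A=16 B=35] open={R3,R4}
Step 7: cancel R4 -> on_hand[A=24 B=43] avail[A=24 B=35] open={R3}
Step 8: reserve R5 A 4 -> on_hand[A=24 B=43] avail[A=20 B=35] open={R3,R5}
Step 9: reserve R6 A 3 -> on_hand[A=24 B=43] avail[A=17 B=35] open={R3,R5,R6}
Step 10: commit R3 -> on_hand[A=24 B=35] avail[A=17 B=35] open={R5,R6}
Step 11: commit R5 -> on_hand[A=20 B=35] avail[A=17 B=35] open={R6}
Step 12: commit R6 -> on_hand[A=17 B=35] avail[A=17 B=35] open={}
Step 13: reserve R7 A 7 -> on_hand[A=17 B=35] avail[A=10 B=35] open={R7}
Step 14: cancel R7 -> on_hand[A=17 B=35] avail[A=17 B=35] open={}
Step 15: reserve R8 B 7 -> on_hand[A=17 B=35] avail[A=17 B=28] open={R8}
Step 16: reserve R9 A 6 -> on_hand[A=17 B=35] avail[A=11 B=28] open={R8,R9}
Step 17: commit R9 -> on_hand[A=11 B=35] avail[A=11 B=28] open={R8}
Step 18: reserve R10 A 4 -> on_hand[A=11 B=35] avail[A=7 B=28] open={R10,R8}
Step 19: reserve R11 B 2 -> on_hand[A=11 B=35] avail[A=7 B=26] open={R10,R11,R8}

Answer: A: 7
B: 26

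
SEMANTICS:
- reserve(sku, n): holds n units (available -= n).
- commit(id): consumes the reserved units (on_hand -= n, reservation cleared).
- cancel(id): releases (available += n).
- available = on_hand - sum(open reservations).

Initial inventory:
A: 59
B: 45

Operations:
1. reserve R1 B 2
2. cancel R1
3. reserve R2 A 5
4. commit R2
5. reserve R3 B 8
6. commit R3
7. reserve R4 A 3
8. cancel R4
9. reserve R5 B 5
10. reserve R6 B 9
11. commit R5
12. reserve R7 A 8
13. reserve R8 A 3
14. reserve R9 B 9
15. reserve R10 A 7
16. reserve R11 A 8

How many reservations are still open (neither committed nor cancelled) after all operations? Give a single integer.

Answer: 6

Derivation:
Step 1: reserve R1 B 2 -> on_hand[A=59 B=45] avail[A=59 B=43] open={R1}
Step 2: cancel R1 -> on_hand[A=59 B=45] avail[A=59 B=45] open={}
Step 3: reserve R2 A 5 -> on_hand[A=59 B=45] avail[A=54 B=45] open={R2}
Step 4: commit R2 -> on_hand[A=54 B=45] avail[A=54 B=45] open={}
Step 5: reserve R3 B 8 -> on_hand[A=54 B=45] avail[A=54 B=37] open={R3}
Step 6: commit R3 -> on_hand[A=54 B=37] avail[A=54 B=37] open={}
Step 7: reserve R4 A 3 -> on_hand[A=54 B=37] avail[A=51 B=37] open={R4}
Step 8: cancel R4 -> on_hand[A=54 B=37] avail[A=54 B=37] open={}
Step 9: reserve R5 B 5 -> on_hand[A=54 B=37] avail[A=54 B=32] open={R5}
Step 10: reserve R6 B 9 -> on_hand[A=54 B=37] avail[A=54 B=23] open={R5,R6}
Step 11: commit R5 -> on_hand[A=54 B=32] avail[A=54 B=23] open={R6}
Step 12: reserve R7 A 8 -> on_hand[A=54 B=32] avail[A=46 B=23] open={R6,R7}
Step 13: reserve R8 A 3 -> on_hand[A=54 B=32] avail[A=43 B=23] open={R6,R7,R8}
Step 14: reserve R9 B 9 -> on_hand[A=54 B=32] avail[A=43 B=14] open={R6,R7,R8,R9}
Step 15: reserve R10 A 7 -> on_hand[A=54 B=32] avail[A=36 B=14] open={R10,R6,R7,R8,R9}
Step 16: reserve R11 A 8 -> on_hand[A=54 B=32] avail[A=28 B=14] open={R10,R11,R6,R7,R8,R9}
Open reservations: ['R10', 'R11', 'R6', 'R7', 'R8', 'R9'] -> 6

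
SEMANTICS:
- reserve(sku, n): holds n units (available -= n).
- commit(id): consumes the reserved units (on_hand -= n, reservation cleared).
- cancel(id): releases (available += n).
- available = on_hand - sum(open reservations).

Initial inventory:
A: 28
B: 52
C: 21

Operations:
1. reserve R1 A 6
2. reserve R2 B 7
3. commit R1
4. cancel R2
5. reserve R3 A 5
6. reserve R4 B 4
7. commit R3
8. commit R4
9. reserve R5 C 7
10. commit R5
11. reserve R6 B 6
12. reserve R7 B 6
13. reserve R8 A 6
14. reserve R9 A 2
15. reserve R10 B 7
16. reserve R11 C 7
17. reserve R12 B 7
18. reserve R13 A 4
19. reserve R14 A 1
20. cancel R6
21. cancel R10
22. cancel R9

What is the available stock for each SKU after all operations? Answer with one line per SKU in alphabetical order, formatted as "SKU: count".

Answer: A: 6
B: 35
C: 7

Derivation:
Step 1: reserve R1 A 6 -> on_hand[A=28 B=52 C=21] avail[A=22 B=52 C=21] open={R1}
Step 2: reserve R2 B 7 -> on_hand[A=28 B=52 C=21] avail[A=22 B=45 C=21] open={R1,R2}
Step 3: commit R1 -> on_hand[A=22 B=52 C=21] avail[A=22 B=45 C=21] open={R2}
Step 4: cancel R2 -> on_hand[A=22 B=52 C=21] avail[A=22 B=52 C=21] open={}
Step 5: reserve R3 A 5 -> on_hand[A=22 B=52 C=21] avail[A=17 B=52 C=21] open={R3}
Step 6: reserve R4 B 4 -> on_hand[A=22 B=52 C=21] avail[A=17 B=48 C=21] open={R3,R4}
Step 7: commit R3 -> on_hand[A=17 B=52 C=21] avail[A=17 B=48 C=21] open={R4}
Step 8: commit R4 -> on_hand[A=17 B=48 C=21] avail[A=17 B=48 C=21] open={}
Step 9: reserve R5 C 7 -> on_hand[A=17 B=48 C=21] avail[A=17 B=48 C=14] open={R5}
Step 10: commit R5 -> on_hand[A=17 B=48 C=14] avail[A=17 B=48 C=14] open={}
Step 11: reserve R6 B 6 -> on_hand[A=17 B=48 C=14] avail[A=17 B=42 C=14] open={R6}
Step 12: reserve R7 B 6 -> on_hand[A=17 B=48 C=14] avail[A=17 B=36 C=14] open={R6,R7}
Step 13: reserve R8 A 6 -> on_hand[A=17 B=48 C=14] avail[A=11 B=36 C=14] open={R6,R7,R8}
Step 14: reserve R9 A 2 -> on_hand[A=17 B=48 C=14] avail[A=9 B=36 C=14] open={R6,R7,R8,R9}
Step 15: reserve R10 B 7 -> on_hand[A=17 B=48 C=14] avail[A=9 B=29 C=14] open={R10,R6,R7,R8,R9}
Step 16: reserve R11 C 7 -> on_hand[A=17 B=48 C=14] avail[A=9 B=29 C=7] open={R10,R11,R6,R7,R8,R9}
Step 17: reserve R12 B 7 -> on_hand[A=17 B=48 C=14] avail[A=9 B=22 C=7] open={R10,R11,R12,R6,R7,R8,R9}
Step 18: reserve R13 A 4 -> on_hand[A=17 B=48 C=14] avail[A=5 B=22 C=7] open={R10,R11,R12,R13,R6,R7,R8,R9}
Step 19: reserve R14 A 1 -> on_hand[A=17 B=48 C=14] avail[A=4 B=22 C=7] open={R10,R11,R12,R13,R14,R6,R7,R8,R9}
Step 20: cancel R6 -> on_hand[A=17 B=48 C=14] avail[A=4 B=28 C=7] open={R10,R11,R12,R13,R14,R7,R8,R9}
Step 21: cancel R10 -> on_hand[A=17 B=48 C=14] avail[A=4 B=35 C=7] open={R11,R12,R13,R14,R7,R8,R9}
Step 22: cancel R9 -> on_hand[A=17 B=48 C=14] avail[A=6 B=35 C=7] open={R11,R12,R13,R14,R7,R8}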